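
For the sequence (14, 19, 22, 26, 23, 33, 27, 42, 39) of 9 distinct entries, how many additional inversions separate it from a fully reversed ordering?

Maximum inversions for 9 distinct elements is C(9, 2) = 9·8/2 = 36.
Current inversions — for each element, count later smaller elements:
14: 0
19: 0
22: 0
26: 1
23: 0
33: 1
27: 0
42: 1
39: 0
Current total: 0 + 0 + 0 + 1 + 0 + 1 + 0 + 1 + 0 = 3
Shortfall: 36 − 3 = 33

33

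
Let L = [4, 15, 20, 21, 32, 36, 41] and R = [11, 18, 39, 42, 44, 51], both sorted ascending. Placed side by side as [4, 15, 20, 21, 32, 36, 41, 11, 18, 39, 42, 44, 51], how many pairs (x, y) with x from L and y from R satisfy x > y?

12

For each element r of the right run, count left-run elements greater than r:
r = 11: 15, 20, 21, 32, 36, 41 → 6
r = 18: 20, 21, 32, 36, 41 → 5
r = 39: 41 → 1
r = 42: none → 0
r = 44: none → 0
r = 51: none → 0
Cross-inversions: 6 + 5 + 1 + 0 + 0 + 0 = 12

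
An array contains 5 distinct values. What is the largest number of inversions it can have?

The maximum occurs when the array is in strictly decreasing order: every one of the C(5, 2) pairs is inverted.
C(5, 2) = 5·4/2 = 10

10 inversions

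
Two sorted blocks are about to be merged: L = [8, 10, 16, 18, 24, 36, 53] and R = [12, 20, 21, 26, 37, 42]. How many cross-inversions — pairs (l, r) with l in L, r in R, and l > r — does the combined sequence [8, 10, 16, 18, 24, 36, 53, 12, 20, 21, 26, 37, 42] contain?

Count, for every r in R, how many entries of L exceed r:
r = 12: 16, 18, 24, 36, 53 → 5
r = 20: 24, 36, 53 → 3
r = 21: 24, 36, 53 → 3
r = 26: 36, 53 → 2
r = 37: 53 → 1
r = 42: 53 → 1
Cross-inversions: 5 + 3 + 3 + 2 + 1 + 1 = 15

Split inversions: 15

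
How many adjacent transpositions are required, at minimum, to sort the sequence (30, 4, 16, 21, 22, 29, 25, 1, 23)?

17

The minimum number of adjacent swaps to sort an array equals its inversion count, since every such swap removes exactly one inversion.
Count inversions — for each element, later elements that are smaller:
30: 4, 16, 21, 22, 29, 25, 1, 23 → 8
4: 1 → 1
16: 1 → 1
21: 1 → 1
22: 1 → 1
29: 25, 1, 23 → 3
25: 1, 23 → 2
1: none → 0
23: none → 0
Total inversions: 8 + 1 + 1 + 1 + 1 + 3 + 2 + 0 + 0 = 17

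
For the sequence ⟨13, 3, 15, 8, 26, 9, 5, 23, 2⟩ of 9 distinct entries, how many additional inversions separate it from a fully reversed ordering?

16 inversions short

Maximum inversions for 9 distinct elements is C(9, 2) = 9·8/2 = 36.
Current inversions — for each element, count later smaller elements:
13: 5
3: 1
15: 4
8: 2
26: 4
9: 2
5: 1
23: 1
2: 0
Current total: 5 + 1 + 4 + 2 + 4 + 2 + 1 + 1 + 0 = 20
Shortfall: 36 − 20 = 16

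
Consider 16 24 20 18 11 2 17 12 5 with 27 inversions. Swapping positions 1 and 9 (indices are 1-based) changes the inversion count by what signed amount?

Positions 1 and 9 hold 16 and 5; after swapping, the array is [5, 24, 20, 18, 11, 2, 17, 12, 16].
Count, for each position, how many later elements it exceeds:
5 → 2 → 1
24 → 20, 18, 11, 2, 17, 12, 16 → 7
20 → 18, 11, 2, 17, 12, 16 → 6
18 → 11, 2, 17, 12, 16 → 5
11 → 2 → 1
2 → none → 0
17 → 12, 16 → 2
12 → none → 0
16 → none → 0
Sum: 1 + 7 + 6 + 5 + 1 + 0 + 2 + 0 + 0 = 22
Change: 22 − 27 = -5

-5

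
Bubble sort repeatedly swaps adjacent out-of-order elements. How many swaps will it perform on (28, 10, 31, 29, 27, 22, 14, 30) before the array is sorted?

Swaps: 15

The minimum number of adjacent swaps to sort an array equals its inversion count, since every such swap removes exactly one inversion.
Count inversions — for each element, later elements that are smaller:
28: 10, 27, 22, 14 → 4
10: none → 0
31: 29, 27, 22, 14, 30 → 5
29: 27, 22, 14 → 3
27: 22, 14 → 2
22: 14 → 1
14: none → 0
30: none → 0
Total inversions: 4 + 0 + 5 + 3 + 2 + 1 + 0 + 0 = 15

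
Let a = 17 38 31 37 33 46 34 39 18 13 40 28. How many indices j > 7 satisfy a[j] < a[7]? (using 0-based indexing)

The element at index 7 is 39.
Elements after it: 18, 13, 40, 28
Those smaller than 39: 18, 13, 28

3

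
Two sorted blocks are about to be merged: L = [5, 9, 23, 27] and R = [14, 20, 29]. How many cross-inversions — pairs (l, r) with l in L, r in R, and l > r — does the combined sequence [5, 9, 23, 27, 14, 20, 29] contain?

Cross-inversions: 4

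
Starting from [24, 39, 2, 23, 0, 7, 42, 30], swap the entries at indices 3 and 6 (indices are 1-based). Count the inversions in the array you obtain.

14

Positions 3 and 6 hold 2 and 7; after swapping, the array is [24, 39, 7, 23, 0, 2, 42, 30].
Count, for each position, how many later elements it exceeds:
24 → 7, 23, 0, 2 → 4
39 → 7, 23, 0, 2, 30 → 5
7 → 0, 2 → 2
23 → 0, 2 → 2
0 → none → 0
2 → none → 0
42 → 30 → 1
30 → none → 0
Sum: 4 + 5 + 2 + 2 + 0 + 0 + 1 + 0 = 14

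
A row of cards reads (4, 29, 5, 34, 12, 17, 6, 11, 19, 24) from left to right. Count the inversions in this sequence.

17 inversions

Count, for each position, how many later elements it exceeds:
4: 0
29: 7
5: 0
34: 6
12: 2
17: 2
6: 0
11: 0
19: 0
24: 0
Sum: 0 + 7 + 0 + 6 + 2 + 2 + 0 + 0 + 0 + 0 = 17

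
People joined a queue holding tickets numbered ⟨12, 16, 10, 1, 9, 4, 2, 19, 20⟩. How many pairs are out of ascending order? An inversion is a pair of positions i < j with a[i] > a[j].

17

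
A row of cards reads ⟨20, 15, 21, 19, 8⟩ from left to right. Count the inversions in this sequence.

7

Sweep left to right; for each value list the smaller values that follow it:
20 → 15, 19, 8 → 3
15 → 8 → 1
21 → 19, 8 → 2
19 → 8 → 1
8 → none → 0
Sum: 3 + 1 + 2 + 1 + 0 = 7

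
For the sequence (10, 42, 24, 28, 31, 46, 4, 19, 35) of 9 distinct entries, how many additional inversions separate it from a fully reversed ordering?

20 inversions short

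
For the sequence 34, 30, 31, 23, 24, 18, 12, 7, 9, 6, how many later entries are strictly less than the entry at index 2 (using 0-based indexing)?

7

The element at index 2 is 31.
Elements after it: 23, 24, 18, 12, 7, 9, 6
Those smaller than 31: 23, 24, 18, 12, 7, 9, 6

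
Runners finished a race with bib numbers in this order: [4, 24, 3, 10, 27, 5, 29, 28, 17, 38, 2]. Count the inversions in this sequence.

21 inversions

Count, for each position, how many later elements it exceeds:
4: 2
24: 5
3: 1
10: 2
27: 3
5: 1
29: 3
28: 2
17: 1
38: 1
2: 0
Sum: 2 + 5 + 1 + 2 + 3 + 1 + 3 + 2 + 1 + 1 + 0 = 21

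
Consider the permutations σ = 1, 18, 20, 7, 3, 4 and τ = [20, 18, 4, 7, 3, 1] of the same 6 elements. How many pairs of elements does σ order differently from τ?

Assign each item its position (1..6) in the first ordering, then rewrite the second ordering as that position sequence:
positions: 1→1, 18→2, 20→3, 7→4, 3→5, 4→6
second ordering as positions: [3, 2, 6, 4, 5, 1]
Discordant pairs = inversions in this position sequence.
3: 2, 1 → 2
2: 1 → 1
6: 4, 5, 1 → 3
4: 1 → 1
5: 1 → 1
1: 0
Total: 2 + 1 + 3 + 1 + 1 + 0 = 8

There are 8 discordant pairs.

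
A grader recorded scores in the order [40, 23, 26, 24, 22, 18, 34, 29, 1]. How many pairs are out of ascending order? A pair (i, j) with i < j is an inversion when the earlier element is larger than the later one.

Element-by-element contributions:
40: 8
23: 3
26: 4
24: 3
22: 2
18: 1
34: 2
29: 1
1: 0
Sum: 8 + 3 + 4 + 3 + 2 + 1 + 2 + 1 + 0 = 24

24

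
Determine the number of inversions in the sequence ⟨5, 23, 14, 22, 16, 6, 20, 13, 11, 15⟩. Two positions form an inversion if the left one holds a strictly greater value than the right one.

25

Sweep left to right; for each value list the smaller values that follow it:
5: 0
23: 8
14: 3
22: 6
16: 4
6: 0
20: 3
13: 1
11: 0
15: 0
Sum: 0 + 8 + 3 + 6 + 4 + 0 + 3 + 1 + 0 + 0 = 25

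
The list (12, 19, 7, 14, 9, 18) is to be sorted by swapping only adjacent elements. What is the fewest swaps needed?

7

Minimum adjacent swaps = number of inversions (each swap of adjacent out-of-order elements removes one inversion and no swap can remove more).
Count inversions — for each element, later elements that are smaller:
12: 7, 9 → 2
19: 7, 14, 9, 18 → 4
7: none → 0
14: 9 → 1
9: none → 0
18: none → 0
Total inversions: 2 + 4 + 0 + 1 + 0 + 0 = 7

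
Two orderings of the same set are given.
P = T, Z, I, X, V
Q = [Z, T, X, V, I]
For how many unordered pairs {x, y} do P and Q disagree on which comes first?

Assign each item its position (1..5) in the first ordering, then rewrite the second ordering as that position sequence:
positions: T→1, Z→2, I→3, X→4, V→5
second ordering as positions: [2, 1, 4, 5, 3]
Discordant pairs = inversions in this position sequence.
2: 1 → 1
1: 0
4: 3 → 1
5: 3 → 1
3: 0
Total: 1 + 0 + 1 + 1 + 0 = 3

Disagreeing pairs: 3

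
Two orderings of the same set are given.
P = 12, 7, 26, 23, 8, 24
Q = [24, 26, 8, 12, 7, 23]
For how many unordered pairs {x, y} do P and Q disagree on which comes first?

There are 10 disagreeing pairs.

Assign each item its position (1..6) in the first ordering, then rewrite the second ordering as that position sequence:
positions: 12→1, 7→2, 26→3, 23→4, 8→5, 24→6
second ordering as positions: [6, 3, 5, 1, 2, 4]
Discordant pairs = inversions in this position sequence.
6: 3, 5, 1, 2, 4 → 5
3: 1, 2 → 2
5: 1, 2, 4 → 3
1: 0
2: 0
4: 0
Total: 5 + 2 + 3 + 0 + 0 + 0 = 10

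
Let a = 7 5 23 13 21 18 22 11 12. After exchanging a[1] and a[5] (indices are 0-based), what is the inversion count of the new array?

Positions 1 and 5 hold 5 and 18; after swapping, the array is [7, 18, 23, 13, 21, 5, 22, 11, 12].
For each element, count later entries that are smaller:
7 → 5 → 1
18 → 13, 5, 11, 12 → 4
23 → 13, 21, 5, 22, 11, 12 → 6
13 → 5, 11, 12 → 3
21 → 5, 11, 12 → 3
5 → none → 0
22 → 11, 12 → 2
11 → none → 0
12 → none → 0
Sum: 1 + 4 + 6 + 3 + 3 + 0 + 2 + 0 + 0 = 19

19 inversions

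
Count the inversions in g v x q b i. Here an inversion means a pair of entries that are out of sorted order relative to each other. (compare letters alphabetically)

Out-of-order index pairs (0-indexed):
(0,4): g > b
(1,3): v > q
(1,4): v > b
(1,5): v > i
(2,3): x > q
(2,4): x > b
(2,5): x > i
(3,4): q > b
(3,5): q > i
That's 9 pairs.

9 out-of-order pairs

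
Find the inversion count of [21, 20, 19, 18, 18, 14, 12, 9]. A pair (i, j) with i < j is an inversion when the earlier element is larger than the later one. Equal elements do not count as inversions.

For each element, count later entries that are smaller:
21: 7
20: 6
19: 5
18: 3
18: 3
14: 2
12: 1
9: 0
Sum: 7 + 6 + 5 + 3 + 3 + 2 + 1 + 0 = 27

27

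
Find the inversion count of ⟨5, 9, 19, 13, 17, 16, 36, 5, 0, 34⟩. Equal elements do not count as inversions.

Count, for each position, how many later elements it exceeds:
5 → 0 → 1
9 → 5, 0 → 2
19 → 13, 17, 16, 5, 0 → 5
13 → 5, 0 → 2
17 → 16, 5, 0 → 3
16 → 5, 0 → 2
36 → 5, 0, 34 → 3
5 → 0 → 1
0 → none → 0
34 → none → 0
Sum: 1 + 2 + 5 + 2 + 3 + 2 + 3 + 1 + 0 + 0 = 19

19 inversions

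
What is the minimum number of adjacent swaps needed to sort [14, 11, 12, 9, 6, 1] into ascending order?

14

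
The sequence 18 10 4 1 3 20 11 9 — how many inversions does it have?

15

For each element, count later entries that are smaller:
18 → 10, 4, 1, 3, 11, 9 → 6
10 → 4, 1, 3, 9 → 4
4 → 1, 3 → 2
1 → none → 0
3 → none → 0
20 → 11, 9 → 2
11 → 9 → 1
9 → none → 0
Sum: 6 + 4 + 2 + 0 + 0 + 2 + 1 + 0 = 15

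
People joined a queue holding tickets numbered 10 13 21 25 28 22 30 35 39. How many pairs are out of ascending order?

For each element, count later entries that are smaller:
10: 0
13: 0
21: 0
25: 1
28: 1
22: 0
30: 0
35: 0
39: 0
Sum: 0 + 0 + 0 + 1 + 1 + 0 + 0 + 0 + 0 = 2

2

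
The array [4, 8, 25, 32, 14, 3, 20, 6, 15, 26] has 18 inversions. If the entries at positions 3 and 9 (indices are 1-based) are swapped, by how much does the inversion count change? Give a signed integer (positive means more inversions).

Positions 3 and 9 hold 25 and 15; after swapping, the array is [4, 8, 15, 32, 14, 3, 20, 6, 25, 26].
Count, for each position, how many later elements it exceeds:
4: 1
8: 2
15: 3
32: 6
14: 2
3: 0
20: 1
6: 0
25: 0
26: 0
Sum: 1 + 2 + 3 + 6 + 2 + 0 + 1 + 0 + 0 + 0 = 15
Change: 15 − 18 = -3

-3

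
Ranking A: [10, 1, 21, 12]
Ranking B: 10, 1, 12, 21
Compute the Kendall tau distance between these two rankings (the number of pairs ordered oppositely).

Discordant pairs: 1

Assign each item its position (1..4) in the first ordering, then rewrite the second ordering as that position sequence:
positions: 10→1, 1→2, 21→3, 12→4
second ordering as positions: [1, 2, 4, 3]
Discordant pairs = inversions in this position sequence.
1: 0
2: 0
4: 3 → 1
3: 0
Total: 0 + 0 + 1 + 0 = 1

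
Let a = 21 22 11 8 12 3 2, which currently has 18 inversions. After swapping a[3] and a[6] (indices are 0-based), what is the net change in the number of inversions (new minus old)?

Positions 3 and 6 hold 8 and 2; after swapping, the array is [21, 22, 11, 2, 12, 3, 8].
Count, for each position, how many later elements it exceeds:
21: 5
22: 5
11: 3
2: 0
12: 2
3: 0
8: 0
Sum: 5 + 5 + 3 + 0 + 2 + 0 + 0 = 15
Change: 15 − 18 = -3

-3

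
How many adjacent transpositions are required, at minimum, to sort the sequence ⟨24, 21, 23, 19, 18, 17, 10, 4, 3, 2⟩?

The minimum number of adjacent swaps to sort an array equals its inversion count, since every such swap removes exactly one inversion.
Count inversions — for each element, later elements that are smaller:
24: 21, 23, 19, 18, 17, 10, 4, 3, 2 → 9
21: 19, 18, 17, 10, 4, 3, 2 → 7
23: 19, 18, 17, 10, 4, 3, 2 → 7
19: 18, 17, 10, 4, 3, 2 → 6
18: 17, 10, 4, 3, 2 → 5
17: 10, 4, 3, 2 → 4
10: 4, 3, 2 → 3
4: 3, 2 → 2
3: 2 → 1
2: none → 0
Total inversions: 9 + 7 + 7 + 6 + 5 + 4 + 3 + 2 + 1 + 0 = 44

44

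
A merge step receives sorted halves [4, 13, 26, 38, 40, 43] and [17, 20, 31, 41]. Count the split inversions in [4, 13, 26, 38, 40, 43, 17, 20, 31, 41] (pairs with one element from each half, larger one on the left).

Count, for every r in R, how many entries of L exceed r:
r = 17: 26, 38, 40, 43 → 4
r = 20: 26, 38, 40, 43 → 4
r = 31: 38, 40, 43 → 3
r = 41: 43 → 1
Cross-inversions: 4 + 4 + 3 + 1 = 12

12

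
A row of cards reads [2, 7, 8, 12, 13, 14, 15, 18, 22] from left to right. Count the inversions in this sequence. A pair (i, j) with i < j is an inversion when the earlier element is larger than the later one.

Element-by-element contributions:
2: 0
7: 0
8: 0
12: 0
13: 0
14: 0
15: 0
18: 0
22: 0
Sum: 0 + 0 + 0 + 0 + 0 + 0 + 0 + 0 + 0 = 0

0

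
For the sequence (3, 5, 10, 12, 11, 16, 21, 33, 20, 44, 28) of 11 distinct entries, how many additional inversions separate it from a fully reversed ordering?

50

Maximum inversions for 11 distinct elements is C(11, 2) = 11·10/2 = 55.
Current inversions — for each element, count later smaller elements:
3: 0
5: 0
10: 0
12: 1
11: 0
16: 0
21: 1
33: 2
20: 0
44: 1
28: 0
Current total: 0 + 0 + 0 + 1 + 0 + 0 + 1 + 2 + 0 + 1 + 0 = 5
Shortfall: 55 − 5 = 50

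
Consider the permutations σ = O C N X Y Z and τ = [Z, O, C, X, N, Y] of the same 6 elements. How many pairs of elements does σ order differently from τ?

Assign each item its position (1..6) in the first ordering, then rewrite the second ordering as that position sequence:
positions: O→1, C→2, N→3, X→4, Y→5, Z→6
second ordering as positions: [6, 1, 2, 4, 3, 5]
Discordant pairs = inversions in this position sequence.
6: 1, 2, 4, 3, 5 → 5
1: 0
2: 0
4: 3 → 1
3: 0
5: 0
Total: 5 + 0 + 0 + 1 + 0 + 0 = 6

6 discordant pairs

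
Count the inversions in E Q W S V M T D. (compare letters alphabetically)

15

For each element, count later entries that are smaller:
E → D → 1
Q → M, D → 2
W → S, V, M, T, D → 5
S → M, D → 2
V → M, T, D → 3
M → D → 1
T → D → 1
D → none → 0
Sum: 1 + 2 + 5 + 2 + 3 + 1 + 1 + 0 = 15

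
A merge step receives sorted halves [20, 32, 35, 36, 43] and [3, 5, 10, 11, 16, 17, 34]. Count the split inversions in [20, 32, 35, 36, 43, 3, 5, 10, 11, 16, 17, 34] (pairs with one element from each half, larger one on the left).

For each element r of the right run, count left-run elements greater than r:
r = 3: 20, 32, 35, 36, 43 → 5
r = 5: 20, 32, 35, 36, 43 → 5
r = 10: 20, 32, 35, 36, 43 → 5
r = 11: 20, 32, 35, 36, 43 → 5
r = 16: 20, 32, 35, 36, 43 → 5
r = 17: 20, 32, 35, 36, 43 → 5
r = 34: 35, 36, 43 → 3
Cross-inversions: 5 + 5 + 5 + 5 + 5 + 5 + 3 = 33

33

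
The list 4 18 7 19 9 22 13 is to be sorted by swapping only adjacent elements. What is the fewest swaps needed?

6 swaps

Each adjacent swap fixes exactly one inversion, so the minimum swap count equals the number of inversions.
Count inversions — for each element, later elements that are smaller:
4: none → 0
18: 7, 9, 13 → 3
7: none → 0
19: 9, 13 → 2
9: none → 0
22: 13 → 1
13: none → 0
Total inversions: 0 + 3 + 0 + 2 + 0 + 1 + 0 = 6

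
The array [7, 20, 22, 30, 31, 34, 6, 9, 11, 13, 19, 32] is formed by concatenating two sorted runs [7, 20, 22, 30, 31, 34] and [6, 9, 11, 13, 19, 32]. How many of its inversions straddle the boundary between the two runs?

Take each right-half value and tally the left-half values above it:
r = 6: 7, 20, 22, 30, 31, 34 → 6
r = 9: 20, 22, 30, 31, 34 → 5
r = 11: 20, 22, 30, 31, 34 → 5
r = 13: 20, 22, 30, 31, 34 → 5
r = 19: 20, 22, 30, 31, 34 → 5
r = 32: 34 → 1
Cross-inversions: 6 + 5 + 5 + 5 + 5 + 1 = 27

There are 27 split inversions.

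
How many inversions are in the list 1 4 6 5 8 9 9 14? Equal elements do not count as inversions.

Sweep left to right; for each value list the smaller values that follow it:
1 → none → 0
4 → none → 0
6 → 5 → 1
5 → none → 0
8 → none → 0
9 → none → 0
9 → none → 0
14 → none → 0
Sum: 0 + 0 + 1 + 0 + 0 + 0 + 0 + 0 = 1

Out-of-order pairs: 1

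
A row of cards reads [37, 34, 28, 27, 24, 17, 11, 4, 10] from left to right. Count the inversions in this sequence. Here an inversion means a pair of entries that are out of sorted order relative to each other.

35

For each element, count later entries that are smaller:
37 → 34, 28, 27, 24, 17, 11, 4, 10 → 8
34 → 28, 27, 24, 17, 11, 4, 10 → 7
28 → 27, 24, 17, 11, 4, 10 → 6
27 → 24, 17, 11, 4, 10 → 5
24 → 17, 11, 4, 10 → 4
17 → 11, 4, 10 → 3
11 → 4, 10 → 2
4 → none → 0
10 → none → 0
Sum: 8 + 7 + 6 + 5 + 4 + 3 + 2 + 0 + 0 = 35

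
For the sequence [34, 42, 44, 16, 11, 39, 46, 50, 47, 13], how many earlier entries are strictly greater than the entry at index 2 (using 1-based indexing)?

0 such elements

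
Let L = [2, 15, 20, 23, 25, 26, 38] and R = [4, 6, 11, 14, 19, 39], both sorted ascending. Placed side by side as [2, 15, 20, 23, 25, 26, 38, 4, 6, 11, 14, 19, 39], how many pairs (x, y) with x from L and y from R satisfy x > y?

Count, for every r in R, how many entries of L exceed r:
r = 4: 15, 20, 23, 25, 26, 38 → 6
r = 6: 15, 20, 23, 25, 26, 38 → 6
r = 11: 15, 20, 23, 25, 26, 38 → 6
r = 14: 15, 20, 23, 25, 26, 38 → 6
r = 19: 20, 23, 25, 26, 38 → 5
r = 39: none → 0
Cross-inversions: 6 + 6 + 6 + 6 + 5 + 0 = 29

There are 29 cross-inversions.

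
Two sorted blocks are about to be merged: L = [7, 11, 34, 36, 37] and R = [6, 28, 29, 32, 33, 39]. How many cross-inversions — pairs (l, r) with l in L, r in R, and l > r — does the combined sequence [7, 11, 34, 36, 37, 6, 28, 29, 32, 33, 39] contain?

17

Take each right-half value and tally the left-half values above it:
r = 6: 7, 11, 34, 36, 37 → 5
r = 28: 34, 36, 37 → 3
r = 29: 34, 36, 37 → 3
r = 32: 34, 36, 37 → 3
r = 33: 34, 36, 37 → 3
r = 39: none → 0
Cross-inversions: 5 + 3 + 3 + 3 + 3 + 0 = 17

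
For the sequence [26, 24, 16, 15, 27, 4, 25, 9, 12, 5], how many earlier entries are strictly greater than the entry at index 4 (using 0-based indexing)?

0

The element at index 4 is 27.
Elements before it: 26, 24, 16, 15
None of them are larger than 27.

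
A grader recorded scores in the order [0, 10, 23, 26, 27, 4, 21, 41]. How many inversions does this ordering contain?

7 inversions

Count, for each position, how many later elements it exceeds:
0: 0
10: 1
23: 2
26: 2
27: 2
4: 0
21: 0
41: 0
Sum: 0 + 1 + 2 + 2 + 2 + 0 + 0 + 0 = 7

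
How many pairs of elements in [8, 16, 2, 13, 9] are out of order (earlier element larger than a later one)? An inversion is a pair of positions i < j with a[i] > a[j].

Out-of-order index pairs (0-indexed):
(0,2): 8 > 2
(1,2): 16 > 2
(1,3): 16 > 13
(1,4): 16 > 9
(3,4): 13 > 9
That's 5 pairs.

There are 5 out-of-order pairs.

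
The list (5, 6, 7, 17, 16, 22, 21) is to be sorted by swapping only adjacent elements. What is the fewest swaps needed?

Minimum adjacent swaps = number of inversions (each swap of adjacent out-of-order elements removes one inversion and no swap can remove more).
Count inversions — for each element, later elements that are smaller:
5: none → 0
6: none → 0
7: none → 0
17: 16 → 1
16: none → 0
22: 21 → 1
21: none → 0
Total inversions: 0 + 0 + 0 + 1 + 0 + 1 + 0 = 2

2 swaps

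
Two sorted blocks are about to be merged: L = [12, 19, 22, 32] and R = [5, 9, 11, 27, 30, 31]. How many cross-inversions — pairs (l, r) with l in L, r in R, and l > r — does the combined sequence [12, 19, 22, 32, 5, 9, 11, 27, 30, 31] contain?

15 split inversions

For each element r of the right run, count left-run elements greater than r:
r = 5: 12, 19, 22, 32 → 4
r = 9: 12, 19, 22, 32 → 4
r = 11: 12, 19, 22, 32 → 4
r = 27: 32 → 1
r = 30: 32 → 1
r = 31: 32 → 1
Cross-inversions: 4 + 4 + 4 + 1 + 1 + 1 = 15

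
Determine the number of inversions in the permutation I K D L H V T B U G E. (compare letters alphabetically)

For each element, count later entries that are smaller:
I → D, H, B, G, E → 5
K → D, H, B, G, E → 5
D → B → 1
L → H, B, G, E → 4
H → B, G, E → 3
V → T, B, U, G, E → 5
T → B, G, E → 3
B → none → 0
U → G, E → 2
G → E → 1
E → none → 0
Sum: 5 + 5 + 1 + 4 + 3 + 5 + 3 + 0 + 2 + 1 + 0 = 29

29 out-of-order pairs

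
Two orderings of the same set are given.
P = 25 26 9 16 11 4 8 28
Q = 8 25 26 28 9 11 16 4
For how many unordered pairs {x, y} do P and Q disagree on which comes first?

Assign each item its position (1..8) in the first ordering, then rewrite the second ordering as that position sequence:
positions: 25→1, 26→2, 9→3, 16→4, 11→5, 4→6, 8→7, 28→8
second ordering as positions: [7, 1, 2, 8, 3, 5, 4, 6]
Discordant pairs = inversions in this position sequence.
7: 1, 2, 3, 5, 4, 6 → 6
1: 0
2: 0
8: 3, 5, 4, 6 → 4
3: 0
5: 4 → 1
4: 0
6: 0
Total: 6 + 0 + 0 + 4 + 0 + 1 + 0 + 0 = 11

Disagreeing pairs: 11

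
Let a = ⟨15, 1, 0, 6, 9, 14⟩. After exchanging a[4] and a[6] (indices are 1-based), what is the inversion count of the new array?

Positions 4 and 6 hold 6 and 14; after swapping, the array is [15, 1, 0, 14, 9, 6].
Sweep left to right; for each value list the smaller values that follow it:
15: 5
1: 1
0: 0
14: 2
9: 1
6: 0
Sum: 5 + 1 + 0 + 2 + 1 + 0 = 9

9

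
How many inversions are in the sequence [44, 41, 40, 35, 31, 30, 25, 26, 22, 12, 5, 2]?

Inversions: 65

Element-by-element contributions:
44: 11
41: 10
40: 9
35: 8
31: 7
30: 6
25: 4
26: 4
22: 3
12: 2
5: 1
2: 0
Sum: 11 + 10 + 9 + 8 + 7 + 6 + 4 + 4 + 3 + 2 + 1 + 0 = 65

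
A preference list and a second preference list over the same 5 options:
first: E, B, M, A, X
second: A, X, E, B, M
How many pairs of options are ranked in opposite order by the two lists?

Pairs: 6

Assign each item its position (1..5) in the first ordering, then rewrite the second ordering as that position sequence:
positions: E→1, B→2, M→3, A→4, X→5
second ordering as positions: [4, 5, 1, 2, 3]
Discordant pairs = inversions in this position sequence.
4: 1, 2, 3 → 3
5: 1, 2, 3 → 3
1: 0
2: 0
3: 0
Total: 3 + 3 + 0 + 0 + 0 = 6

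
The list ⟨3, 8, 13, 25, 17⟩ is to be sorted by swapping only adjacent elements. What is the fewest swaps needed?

1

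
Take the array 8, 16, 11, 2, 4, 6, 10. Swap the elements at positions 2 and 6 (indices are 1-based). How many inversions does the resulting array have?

Positions 2 and 6 hold 16 and 6; after swapping, the array is [8, 6, 11, 2, 4, 16, 10].
Count, for each position, how many later elements it exceeds:
8: 3
6: 2
11: 3
2: 0
4: 0
16: 1
10: 0
Sum: 3 + 2 + 3 + 0 + 0 + 1 + 0 = 9

There are 9 inversions.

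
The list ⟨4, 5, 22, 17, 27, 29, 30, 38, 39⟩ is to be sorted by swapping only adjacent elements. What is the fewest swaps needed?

Minimum adjacent swaps = number of inversions (each swap of adjacent out-of-order elements removes one inversion and no swap can remove more).
Count inversions — for each element, later elements that are smaller:
4: none → 0
5: none → 0
22: 17 → 1
17: none → 0
27: none → 0
29: none → 0
30: none → 0
38: none → 0
39: none → 0
Total inversions: 0 + 0 + 1 + 0 + 0 + 0 + 0 + 0 + 0 = 1

1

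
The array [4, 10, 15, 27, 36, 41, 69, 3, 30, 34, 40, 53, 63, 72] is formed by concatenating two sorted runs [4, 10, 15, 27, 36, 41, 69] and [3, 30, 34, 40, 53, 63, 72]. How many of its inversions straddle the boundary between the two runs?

For each element r of the right run, count left-run elements greater than r:
r = 3: 4, 10, 15, 27, 36, 41, 69 → 7
r = 30: 36, 41, 69 → 3
r = 34: 36, 41, 69 → 3
r = 40: 41, 69 → 2
r = 53: 69 → 1
r = 63: 69 → 1
r = 72: none → 0
Cross-inversions: 7 + 3 + 3 + 2 + 1 + 1 + 0 = 17

17 split inversions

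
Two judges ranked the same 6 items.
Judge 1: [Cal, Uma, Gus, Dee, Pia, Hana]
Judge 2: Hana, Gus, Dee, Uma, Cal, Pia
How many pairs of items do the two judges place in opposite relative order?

10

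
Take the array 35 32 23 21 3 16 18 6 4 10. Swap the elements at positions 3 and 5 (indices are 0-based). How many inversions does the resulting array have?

36

Positions 3 and 5 hold 21 and 16; after swapping, the array is [35, 32, 23, 16, 3, 21, 18, 6, 4, 10].
Count, for each position, how many later elements it exceeds:
35 → 32, 23, 16, 3, 21, 18, 6, 4, 10 → 9
32 → 23, 16, 3, 21, 18, 6, 4, 10 → 8
23 → 16, 3, 21, 18, 6, 4, 10 → 7
16 → 3, 6, 4, 10 → 4
3 → none → 0
21 → 18, 6, 4, 10 → 4
18 → 6, 4, 10 → 3
6 → 4 → 1
4 → none → 0
10 → none → 0
Sum: 9 + 8 + 7 + 4 + 0 + 4 + 3 + 1 + 0 + 0 = 36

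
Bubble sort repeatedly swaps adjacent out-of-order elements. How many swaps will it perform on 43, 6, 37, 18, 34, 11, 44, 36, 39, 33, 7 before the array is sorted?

Minimum adjacent swaps = number of inversions (each swap of adjacent out-of-order elements removes one inversion and no swap can remove more).
Count inversions — for each element, later elements that are smaller:
43: 6, 37, 18, 34, 11, 36, 39, 33, 7 → 9
6: none → 0
37: 18, 34, 11, 36, 33, 7 → 6
18: 11, 7 → 2
34: 11, 33, 7 → 3
11: 7 → 1
44: 36, 39, 33, 7 → 4
36: 33, 7 → 2
39: 33, 7 → 2
33: 7 → 1
7: none → 0
Total inversions: 9 + 0 + 6 + 2 + 3 + 1 + 4 + 2 + 2 + 1 + 0 = 30

Adjacent swaps: 30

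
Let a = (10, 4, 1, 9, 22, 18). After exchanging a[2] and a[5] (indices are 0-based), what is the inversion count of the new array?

Positions 2 and 5 hold 1 and 18; after swapping, the array is [10, 4, 18, 9, 22, 1].
Element-by-element contributions:
10 → 4, 9, 1 → 3
4 → 1 → 1
18 → 9, 1 → 2
9 → 1 → 1
22 → 1 → 1
1 → none → 0
Sum: 3 + 1 + 2 + 1 + 1 + 0 = 8

8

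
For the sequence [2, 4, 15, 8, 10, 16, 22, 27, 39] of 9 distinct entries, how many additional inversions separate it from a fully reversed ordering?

Maximum inversions for 9 distinct elements is C(9, 2) = 9·8/2 = 36.
Current inversions — for each element, count later smaller elements:
2: 0
4: 0
15: 2
8: 0
10: 0
16: 0
22: 0
27: 0
39: 0
Current total: 0 + 0 + 2 + 0 + 0 + 0 + 0 + 0 + 0 = 2
Shortfall: 36 − 2 = 34

34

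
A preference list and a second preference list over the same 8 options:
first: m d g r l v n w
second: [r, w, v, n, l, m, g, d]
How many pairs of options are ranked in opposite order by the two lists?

21

Assign each item its position (1..8) in the first ordering, then rewrite the second ordering as that position sequence:
positions: m→1, d→2, g→3, r→4, l→5, v→6, n→7, w→8
second ordering as positions: [4, 8, 6, 7, 5, 1, 3, 2]
Discordant pairs = inversions in this position sequence.
4: 1, 3, 2 → 3
8: 6, 7, 5, 1, 3, 2 → 6
6: 5, 1, 3, 2 → 4
7: 5, 1, 3, 2 → 4
5: 1, 3, 2 → 3
1: 0
3: 2 → 1
2: 0
Total: 3 + 6 + 4 + 4 + 3 + 0 + 1 + 0 = 21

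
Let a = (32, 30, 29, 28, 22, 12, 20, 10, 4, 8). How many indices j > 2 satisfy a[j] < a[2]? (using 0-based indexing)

7

The element at index 2 is 29.
Elements after it: 28, 22, 12, 20, 10, 4, 8
Those smaller than 29: 28, 22, 12, 20, 10, 4, 8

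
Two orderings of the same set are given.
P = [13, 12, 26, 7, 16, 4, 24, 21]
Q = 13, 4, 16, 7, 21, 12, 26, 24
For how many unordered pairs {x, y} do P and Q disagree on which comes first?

12

Assign each item its position (1..8) in the first ordering, then rewrite the second ordering as that position sequence:
positions: 13→1, 12→2, 26→3, 7→4, 16→5, 4→6, 24→7, 21→8
second ordering as positions: [1, 6, 5, 4, 8, 2, 3, 7]
Discordant pairs = inversions in this position sequence.
1: 0
6: 5, 4, 2, 3 → 4
5: 4, 2, 3 → 3
4: 2, 3 → 2
8: 2, 3, 7 → 3
2: 0
3: 0
7: 0
Total: 0 + 4 + 3 + 2 + 3 + 0 + 0 + 0 = 12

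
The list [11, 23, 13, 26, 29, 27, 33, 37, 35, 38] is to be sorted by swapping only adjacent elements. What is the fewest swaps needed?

Minimum adjacent swaps = number of inversions (each swap of adjacent out-of-order elements removes one inversion and no swap can remove more).
Count inversions — for each element, later elements that are smaller:
11: none → 0
23: 13 → 1
13: none → 0
26: none → 0
29: 27 → 1
27: none → 0
33: none → 0
37: 35 → 1
35: none → 0
38: none → 0
Total inversions: 0 + 1 + 0 + 0 + 1 + 0 + 0 + 1 + 0 + 0 = 3

3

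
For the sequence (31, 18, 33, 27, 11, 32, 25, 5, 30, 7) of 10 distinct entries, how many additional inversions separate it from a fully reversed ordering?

Maximum inversions for 10 distinct elements is C(10, 2) = 10·9/2 = 45.
Current inversions — for each element, count later smaller elements:
31: 7
18: 3
33: 7
27: 4
11: 2
32: 4
25: 2
5: 0
30: 1
7: 0
Current total: 7 + 3 + 7 + 4 + 2 + 4 + 2 + 0 + 1 + 0 = 30
Shortfall: 45 − 30 = 15

15 inversions short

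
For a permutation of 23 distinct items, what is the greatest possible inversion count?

253 inversions

The maximum occurs when the array is in strictly decreasing order: every one of the C(23, 2) pairs is inverted.
C(23, 2) = 23·22/2 = 253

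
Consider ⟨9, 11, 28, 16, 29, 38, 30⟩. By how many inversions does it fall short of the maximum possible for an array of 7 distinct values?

Maximum inversions for 7 distinct elements is C(7, 2) = 7·6/2 = 21.
Current inversions — for each element, count later smaller elements:
9: 0
11: 0
28: 1
16: 0
29: 0
38: 1
30: 0
Current total: 0 + 0 + 1 + 0 + 0 + 1 + 0 = 2
Shortfall: 21 − 2 = 19

19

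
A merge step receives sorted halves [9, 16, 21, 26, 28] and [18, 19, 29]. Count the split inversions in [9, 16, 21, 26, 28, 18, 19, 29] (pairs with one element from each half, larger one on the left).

There are 6 split inversions.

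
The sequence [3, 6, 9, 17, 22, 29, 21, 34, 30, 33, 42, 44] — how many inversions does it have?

For each element, count later entries that are smaller:
3: 0
6: 0
9: 0
17: 0
22: 1
29: 1
21: 0
34: 2
30: 0
33: 0
42: 0
44: 0
Sum: 0 + 0 + 0 + 0 + 1 + 1 + 0 + 2 + 0 + 0 + 0 + 0 = 4

4 out-of-order pairs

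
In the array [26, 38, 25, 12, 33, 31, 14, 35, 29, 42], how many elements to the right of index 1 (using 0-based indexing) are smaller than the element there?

The element at index 1 is 38.
Elements after it: 25, 12, 33, 31, 14, 35, 29, 42
Those smaller than 38: 25, 12, 33, 31, 14, 35, 29

7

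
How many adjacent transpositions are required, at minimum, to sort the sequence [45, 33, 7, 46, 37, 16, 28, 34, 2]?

Swaps: 24

The minimum number of adjacent swaps to sort an array equals its inversion count, since every such swap removes exactly one inversion.
Count inversions — for each element, later elements that are smaller:
45: 33, 7, 37, 16, 28, 34, 2 → 7
33: 7, 16, 28, 2 → 4
7: 2 → 1
46: 37, 16, 28, 34, 2 → 5
37: 16, 28, 34, 2 → 4
16: 2 → 1
28: 2 → 1
34: 2 → 1
2: none → 0
Total inversions: 7 + 4 + 1 + 5 + 4 + 1 + 1 + 1 + 0 = 24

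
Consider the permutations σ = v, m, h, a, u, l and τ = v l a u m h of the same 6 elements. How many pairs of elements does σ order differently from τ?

8

Assign each item its position (1..6) in the first ordering, then rewrite the second ordering as that position sequence:
positions: v→1, m→2, h→3, a→4, u→5, l→6
second ordering as positions: [1, 6, 4, 5, 2, 3]
Discordant pairs = inversions in this position sequence.
1: 0
6: 4, 5, 2, 3 → 4
4: 2, 3 → 2
5: 2, 3 → 2
2: 0
3: 0
Total: 0 + 4 + 2 + 2 + 0 + 0 = 8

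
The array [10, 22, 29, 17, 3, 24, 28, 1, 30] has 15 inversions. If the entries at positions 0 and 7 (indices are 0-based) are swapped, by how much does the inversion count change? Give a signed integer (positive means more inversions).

-3

Positions 0 and 7 hold 10 and 1; after swapping, the array is [1, 22, 29, 17, 3, 24, 28, 10, 30].
Element-by-element contributions:
1: 0
22: 3
29: 5
17: 2
3: 0
24: 1
28: 1
10: 0
30: 0
Sum: 0 + 3 + 5 + 2 + 0 + 1 + 1 + 0 + 0 = 12
Change: 12 − 15 = -3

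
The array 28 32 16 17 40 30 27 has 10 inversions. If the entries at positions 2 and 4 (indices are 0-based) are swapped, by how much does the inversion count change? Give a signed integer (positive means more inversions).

+3

Positions 2 and 4 hold 16 and 40; after swapping, the array is [28, 32, 40, 17, 16, 30, 27].
For each element, count later entries that are smaller:
28 → 17, 16, 27 → 3
32 → 17, 16, 30, 27 → 4
40 → 17, 16, 30, 27 → 4
17 → 16 → 1
16 → none → 0
30 → 27 → 1
27 → none → 0
Sum: 3 + 4 + 4 + 1 + 0 + 1 + 0 = 13
Change: 13 − 10 = +3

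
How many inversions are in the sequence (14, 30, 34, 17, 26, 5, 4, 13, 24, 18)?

Sweep left to right; for each value list the smaller values that follow it:
14 → 5, 4, 13 → 3
30 → 17, 26, 5, 4, 13, 24, 18 → 7
34 → 17, 26, 5, 4, 13, 24, 18 → 7
17 → 5, 4, 13 → 3
26 → 5, 4, 13, 24, 18 → 5
5 → 4 → 1
4 → none → 0
13 → none → 0
24 → 18 → 1
18 → none → 0
Sum: 3 + 7 + 7 + 3 + 5 + 1 + 0 + 0 + 1 + 0 = 27

27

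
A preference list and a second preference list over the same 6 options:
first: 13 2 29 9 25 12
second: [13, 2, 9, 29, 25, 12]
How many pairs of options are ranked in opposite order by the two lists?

Pairs: 1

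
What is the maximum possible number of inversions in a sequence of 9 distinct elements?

36

The maximum occurs when the array is in strictly decreasing order: every one of the C(9, 2) pairs is inverted.
C(9, 2) = 9·8/2 = 36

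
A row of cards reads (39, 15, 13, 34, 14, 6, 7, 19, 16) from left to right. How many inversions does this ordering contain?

Count, for each position, how many later elements it exceeds:
39 → 15, 13, 34, 14, 6, 7, 19, 16 → 8
15 → 13, 14, 6, 7 → 4
13 → 6, 7 → 2
34 → 14, 6, 7, 19, 16 → 5
14 → 6, 7 → 2
6 → none → 0
7 → none → 0
19 → 16 → 1
16 → none → 0
Sum: 8 + 4 + 2 + 5 + 2 + 0 + 0 + 1 + 0 = 22

Inversions: 22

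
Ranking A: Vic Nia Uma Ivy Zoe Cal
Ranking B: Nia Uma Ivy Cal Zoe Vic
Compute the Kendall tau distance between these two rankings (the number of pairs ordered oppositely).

6

Assign each item its position (1..6) in the first ordering, then rewrite the second ordering as that position sequence:
positions: Vic→1, Nia→2, Uma→3, Ivy→4, Zoe→5, Cal→6
second ordering as positions: [2, 3, 4, 6, 5, 1]
Discordant pairs = inversions in this position sequence.
2: 1 → 1
3: 1 → 1
4: 1 → 1
6: 5, 1 → 2
5: 1 → 1
1: 0
Total: 1 + 1 + 1 + 2 + 1 + 0 = 6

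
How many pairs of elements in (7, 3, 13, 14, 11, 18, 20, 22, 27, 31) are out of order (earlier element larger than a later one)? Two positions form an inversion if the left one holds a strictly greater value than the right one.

Sweep left to right; for each value list the smaller values that follow it:
7: 1
3: 0
13: 1
14: 1
11: 0
18: 0
20: 0
22: 0
27: 0
31: 0
Sum: 1 + 0 + 1 + 1 + 0 + 0 + 0 + 0 + 0 + 0 = 3

Inversions: 3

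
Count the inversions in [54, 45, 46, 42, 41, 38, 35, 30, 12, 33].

42 inversions

For each element, count later entries that are smaller:
54 → 45, 46, 42, 41, 38, 35, 30, 12, 33 → 9
45 → 42, 41, 38, 35, 30, 12, 33 → 7
46 → 42, 41, 38, 35, 30, 12, 33 → 7
42 → 41, 38, 35, 30, 12, 33 → 6
41 → 38, 35, 30, 12, 33 → 5
38 → 35, 30, 12, 33 → 4
35 → 30, 12, 33 → 3
30 → 12 → 1
12 → none → 0
33 → none → 0
Sum: 9 + 7 + 7 + 6 + 5 + 4 + 3 + 1 + 0 + 0 = 42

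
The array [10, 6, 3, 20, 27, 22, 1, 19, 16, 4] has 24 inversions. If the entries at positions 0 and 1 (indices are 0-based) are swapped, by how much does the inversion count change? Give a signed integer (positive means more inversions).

-1

Positions 0 and 1 hold 10 and 6; after swapping, the array is [6, 10, 3, 20, 27, 22, 1, 19, 16, 4].
Sweep left to right; for each value list the smaller values that follow it:
6 → 3, 1, 4 → 3
10 → 3, 1, 4 → 3
3 → 1 → 1
20 → 1, 19, 16, 4 → 4
27 → 22, 1, 19, 16, 4 → 5
22 → 1, 19, 16, 4 → 4
1 → none → 0
19 → 16, 4 → 2
16 → 4 → 1
4 → none → 0
Sum: 3 + 3 + 1 + 4 + 5 + 4 + 0 + 2 + 1 + 0 = 23
Change: 23 − 24 = -1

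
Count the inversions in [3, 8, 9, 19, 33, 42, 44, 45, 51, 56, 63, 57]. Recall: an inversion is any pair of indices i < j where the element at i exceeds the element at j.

Inversions: 1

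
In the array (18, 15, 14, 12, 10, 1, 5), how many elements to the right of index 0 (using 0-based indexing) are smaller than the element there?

6 such elements

The element at index 0 is 18.
Elements after it: 15, 14, 12, 10, 1, 5
Those smaller than 18: 15, 14, 12, 10, 1, 5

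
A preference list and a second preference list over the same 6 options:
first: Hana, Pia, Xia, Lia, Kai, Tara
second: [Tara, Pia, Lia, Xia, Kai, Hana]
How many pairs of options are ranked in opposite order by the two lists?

10 pairs

Assign each item its position (1..6) in the first ordering, then rewrite the second ordering as that position sequence:
positions: Hana→1, Pia→2, Xia→3, Lia→4, Kai→5, Tara→6
second ordering as positions: [6, 2, 4, 3, 5, 1]
Discordant pairs = inversions in this position sequence.
6: 2, 4, 3, 5, 1 → 5
2: 1 → 1
4: 3, 1 → 2
3: 1 → 1
5: 1 → 1
1: 0
Total: 5 + 1 + 2 + 1 + 1 + 0 = 10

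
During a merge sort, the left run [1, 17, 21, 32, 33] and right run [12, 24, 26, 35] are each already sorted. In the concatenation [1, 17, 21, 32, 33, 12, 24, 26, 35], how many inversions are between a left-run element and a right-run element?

8 split inversions

Count, for every r in R, how many entries of L exceed r:
r = 12: 17, 21, 32, 33 → 4
r = 24: 32, 33 → 2
r = 26: 32, 33 → 2
r = 35: none → 0
Cross-inversions: 4 + 2 + 2 + 0 = 8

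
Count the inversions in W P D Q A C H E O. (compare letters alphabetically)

Inversions: 22

Element-by-element contributions:
W → P, D, Q, A, C, H, E, O → 8
P → D, A, C, H, E, O → 6
D → A, C → 2
Q → A, C, H, E, O → 5
A → none → 0
C → none → 0
H → E → 1
E → none → 0
O → none → 0
Sum: 8 + 6 + 2 + 5 + 0 + 0 + 1 + 0 + 0 = 22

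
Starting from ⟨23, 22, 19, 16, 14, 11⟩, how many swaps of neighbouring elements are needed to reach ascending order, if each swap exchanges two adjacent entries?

Each adjacent swap fixes exactly one inversion, so the minimum swap count equals the number of inversions.
Count inversions — for each element, later elements that are smaller:
23: 22, 19, 16, 14, 11 → 5
22: 19, 16, 14, 11 → 4
19: 16, 14, 11 → 3
16: 14, 11 → 2
14: 11 → 1
11: none → 0
Total inversions: 5 + 4 + 3 + 2 + 1 + 0 = 15

15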